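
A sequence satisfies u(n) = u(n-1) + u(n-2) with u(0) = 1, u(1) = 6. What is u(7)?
Computing the sequence terms:
1, 6, 7, 13, 20, 33, 53, 86

86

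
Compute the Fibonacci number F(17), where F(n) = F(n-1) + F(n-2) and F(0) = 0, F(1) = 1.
Computing the sequence terms:
0, 1, 1, 2, 3, 5, 8, 13, 21, 34, 55, 89, 144, 233, 377, 610, 987, 1597

1597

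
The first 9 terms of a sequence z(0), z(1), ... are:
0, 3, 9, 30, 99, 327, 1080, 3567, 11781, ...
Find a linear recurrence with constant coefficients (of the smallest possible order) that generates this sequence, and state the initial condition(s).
Look for the lowest-order linear relation among consecutive terms.
Observation: z(n) - 3·z(n-1) - (1)·z(n-2) = 0 holds for the shown terms, and no order-1 relation z(n) = α·z(n-1) + β fits.
Check at n=3: 3·9 + (1)·3 = 30. ✓

z(n) = 3z(n-1) + z(n-2), z(0) = 0, z(1) = 3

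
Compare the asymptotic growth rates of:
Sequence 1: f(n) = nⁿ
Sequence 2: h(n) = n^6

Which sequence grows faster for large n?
Comparing growth rates:
Growth-rate hierarchy: log n ≺ any polynomial ≺ any exponential cⁿ (c>1) ≺ n! ≺ nⁿ.
super-exponential nⁿ dominates polynomial degree 6 asymptotically.

f(n) grows faster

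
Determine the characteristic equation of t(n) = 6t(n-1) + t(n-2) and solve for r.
Substitute t(n) = rⁿ and divide through by rⁿ⁻²: r² - 6r - 1 = 0
Discriminant: 6² + 4·1 = 40, not a perfect square, so by the quadratic formula r = (6 ± √40)/2.
General solution: t(n) = A·r₁ⁿ + B·r₂ⁿ where r₁,r₂ = (6 ± √40)/2

Characteristic: r² - 6r - 1 = 0, Roots: r = (6 ± √40)/2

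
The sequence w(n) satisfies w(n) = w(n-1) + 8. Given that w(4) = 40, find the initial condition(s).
w(4) = w(0) + 4·8, so w(0) = 40 - 32 = 8.

w(0) = 8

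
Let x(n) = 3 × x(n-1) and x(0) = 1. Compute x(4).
Computing step by step:
x(0) = 1
x(1) = 3 × 1 = 3
x(2) = 3 × 3 = 9
x(3) = 3 × 9 = 27
x(4) = 3 × 27 = 81

81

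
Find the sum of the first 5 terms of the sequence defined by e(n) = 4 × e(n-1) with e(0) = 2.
Computing the sequence terms: 2, 8, 32, 128, 512
Adding these values together:

682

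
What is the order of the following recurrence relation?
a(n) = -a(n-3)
The order is the largest lag k for which a(n-k) appears. Here the deepest term is a(n-3), so the order is 3.

Order 3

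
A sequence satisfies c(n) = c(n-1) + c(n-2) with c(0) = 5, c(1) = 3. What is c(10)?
Computing the sequence terms:
5, 3, 8, 11, 19, 30, 49, 79, 128, 207, 335

335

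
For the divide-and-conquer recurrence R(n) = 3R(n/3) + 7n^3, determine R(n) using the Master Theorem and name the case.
Master Theorem template: R(n) = a·R(n/b) + f(n).
Here: a=3, b=3, f(n)=7n^3
Compute log_b(a) = log_3(3) = 1.
f(n) = 7n^3 = Ω(n^(1+ε)) with ε = 2, and the regularity condition holds (a·f(n/b) = (a/b^3)·f(n) with a/b^3 = 3^-2 < 1). Case 3: R(n) = Θ(f(n)) = Θ(n^3).

Case 3: R(n) = Θ(n^3)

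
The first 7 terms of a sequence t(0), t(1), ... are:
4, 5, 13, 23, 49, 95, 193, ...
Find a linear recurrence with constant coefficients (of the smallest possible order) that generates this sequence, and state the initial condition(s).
Look for the lowest-order linear relation among consecutive terms.
Observation: t(n) - 1·t(n-1) - (2)·t(n-2) = 0 holds for the shown terms, and no order-1 relation t(n) = α·t(n-1) + β fits.
Check at n=3: 1·13 + (2)·5 = 23. ✓

t(n) = t(n-1) + 2t(n-2), t(0) = 4, t(1) = 5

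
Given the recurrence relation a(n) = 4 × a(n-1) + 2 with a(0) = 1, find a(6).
Computing step by step:
a(0) = 1
a(1) = 4 × 1 + 2 = 6
a(2) = 4 × 6 + 2 = 26
a(3) = 4 × 26 + 2 = 106
a(4) = 4 × 106 + 2 = 426
a(5) = 4 × 426 + 2 = 1706
a(6) = 4 × 1706 + 2 = 6826

6826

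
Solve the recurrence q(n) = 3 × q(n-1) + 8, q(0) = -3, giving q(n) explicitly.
Recurrence: q(n) = 3 × q(n-1) + 8, initial: q(0) = -3.
Try q(n) = A·3ⁿ + C. Substituting: A·3ⁿ + C = 3(A·3ⁿ⁻¹ + C) + 8 = A·3ⁿ + 3C + 8, so C = 3C + 8, giving C = -4. Then q(0) = A - 4 = -3 gives A = 1.

q(n) = 3ⁿ - 4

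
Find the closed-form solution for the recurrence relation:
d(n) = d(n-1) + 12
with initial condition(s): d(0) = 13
Recurrence: d(n) = d(n-1) + 12, initial: d(0) = 13.
Each step adds 12, so d(n) = d(0) + 12n = 12n + 13.

d(n) = 12n + 13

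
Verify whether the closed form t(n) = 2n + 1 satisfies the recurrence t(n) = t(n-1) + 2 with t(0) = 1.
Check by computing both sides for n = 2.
From the recurrence with t(0) = 1:
  t(0) = 1, t(1) = 3, t(2) = 5
  so the recurrence gives t(2) = 5.
From the proposed closed form t(n) = 2n + 1:
  t(2) = 5.
Both sides give 5 at n = 2, and the initial condition(s) match, so the closed form is consistent.

Yes, the closed form is correct.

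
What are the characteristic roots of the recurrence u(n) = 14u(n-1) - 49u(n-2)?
Substitute u(n) = rⁿ and divide through by rⁿ⁻²: r² - 14r + 49 = 0
Factor: (r - 7)² = 0, so r = 7 (double root).
General solution: u(n) = (A + Bn)·7ⁿ

Characteristic: r² - 14r + 49 = 0, Roots: r = 7 (double root)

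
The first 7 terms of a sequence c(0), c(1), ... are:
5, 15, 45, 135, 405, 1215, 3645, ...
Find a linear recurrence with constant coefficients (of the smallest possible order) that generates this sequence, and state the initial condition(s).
Look for the lowest-order linear relation among consecutive terms.
Observation: each term is 3× the previous.
Check at n=2: 3·15 = 45. ✓

c(n) = 3 × c(n-1), c(0) = 5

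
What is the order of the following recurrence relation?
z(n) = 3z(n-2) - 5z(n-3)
The order is the largest lag k for which z(n-k) appears. Here the deepest term is z(n-3), so the order is 3.

Order 3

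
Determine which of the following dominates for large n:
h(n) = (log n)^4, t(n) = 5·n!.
Comparing growth rates:
Growth-rate hierarchy: log n ≺ any polynomial ≺ any exponential cⁿ (c>1) ≺ n! ≺ nⁿ.
factorial dominates polylogarithmic (log n)^4 asymptotically.

t(n) grows faster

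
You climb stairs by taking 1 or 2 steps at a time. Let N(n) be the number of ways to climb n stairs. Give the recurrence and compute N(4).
Condition on the size of the last step (1 to 2): before it there were n-1, …, n-2 stairs climbed, and these cases are disjoint, so N(n) = N(n-1) + N(n-2) (Fibonacci-type sequence).
Initial conditions by direct count (compositions of i into parts ≤ 2): N(1) = 1; N(2) = 2.
Iterating the recurrence: N(3) = 3, N(4) = 5.

N(n) = N(n-1) + N(n-2), N(1) = 1, N(2) = 2; N(4) = 5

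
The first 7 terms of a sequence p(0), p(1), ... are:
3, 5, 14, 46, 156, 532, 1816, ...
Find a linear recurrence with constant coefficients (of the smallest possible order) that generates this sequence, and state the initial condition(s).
Look for the lowest-order linear relation among consecutive terms.
Observation: p(n) - 4·p(n-1) - (-2)·p(n-2) = 0 holds for the shown terms, and no order-1 relation p(n) = α·p(n-1) + β fits.
Check at n=3: 4·14 + (-2)·5 = 46. ✓

p(n) = 4p(n-1) - 2p(n-2), p(0) = 3, p(1) = 5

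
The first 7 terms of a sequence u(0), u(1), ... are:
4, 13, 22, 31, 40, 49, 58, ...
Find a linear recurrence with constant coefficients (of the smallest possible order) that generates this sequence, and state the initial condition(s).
Look for the lowest-order linear relation among consecutive terms.
Observation: consecutive differences are constant (= 9).
Check at n=2: 1·13 + 9 = 22. ✓

u(n) = u(n-1) + 9, u(0) = 4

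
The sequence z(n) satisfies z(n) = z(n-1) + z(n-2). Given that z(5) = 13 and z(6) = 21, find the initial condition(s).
Work backwards using z(k) = z(k+2) - z(k+1):
z(4) = z(6) - z(5) = 21 - 13 = 8
z(3) = z(5) - z(4) = 13 - 8 = 5
z(2) = z(4) - z(3) = 8 - 5 = 3
z(1) = z(3) - z(2) = 5 - 3 = 2
z(0) = z(2) - z(1) = 3 - 2 = 1

z(0) = 1, z(1) = 2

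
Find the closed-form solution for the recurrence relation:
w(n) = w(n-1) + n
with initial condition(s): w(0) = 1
Recurrence: w(n) = w(n-1) + n, initial: w(0) = 1.
Telescoping: w(n) = w(0) + Σᵢ₌₁ⁿ i = 1 + n(n+1)/2.

w(n) = n(n+1)/2 + 1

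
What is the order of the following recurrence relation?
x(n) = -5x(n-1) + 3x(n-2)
The order is the largest lag k for which x(n-k) appears. Here the deepest term is x(n-2), so the order is 2.

Order 2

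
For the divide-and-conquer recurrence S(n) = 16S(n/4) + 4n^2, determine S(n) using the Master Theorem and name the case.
Master Theorem template: S(n) = a·S(n/b) + f(n).
Here: a=16, b=4, f(n)=4n^2
Compute log_b(a) = log_4(16) = 2.
f(n) = 4n^2 = Θ(n^2). Case 2: S(n) = Θ(n^2 log n).

Case 2: S(n) = Θ(n^2 log n)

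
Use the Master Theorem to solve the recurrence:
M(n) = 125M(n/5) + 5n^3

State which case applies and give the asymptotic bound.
Master Theorem template: M(n) = a·M(n/b) + f(n).
Here: a=125, b=5, f(n)=5n^3
Compute log_b(a) = log_5(125) = 3.
f(n) = 5n^3 = Θ(n^3). Case 2: M(n) = Θ(n^3 log n).

Case 2: M(n) = Θ(n^3 log n)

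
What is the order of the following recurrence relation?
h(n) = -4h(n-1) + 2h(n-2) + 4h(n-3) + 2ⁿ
The order is the largest lag k for which h(n-k) appears. Here the deepest term is h(n-3) (the 2ⁿ term is non-homogeneous and does not affect the order), so the order is 3.

Order 3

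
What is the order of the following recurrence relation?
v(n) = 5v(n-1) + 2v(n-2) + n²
The order is the largest lag k for which v(n-k) appears. Here the deepest term is v(n-2) (the n² term is non-homogeneous and does not affect the order), so the order is 2.

Order 2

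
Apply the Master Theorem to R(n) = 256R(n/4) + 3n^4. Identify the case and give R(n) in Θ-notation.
Master Theorem template: R(n) = a·R(n/b) + f(n).
Here: a=256, b=4, f(n)=3n^4
Compute log_b(a) = log_4(256) = 4.
f(n) = 3n^4 = Θ(n^4). Case 2: R(n) = Θ(n^4 log n).

Case 2: R(n) = Θ(n^4 log n)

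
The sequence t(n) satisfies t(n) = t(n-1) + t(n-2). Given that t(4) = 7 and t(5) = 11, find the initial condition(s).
Work backwards using t(k) = t(k+2) - t(k+1):
t(3) = t(5) - t(4) = 11 - 7 = 4
t(2) = t(4) - t(3) = 7 - 4 = 3
t(1) = t(3) - t(2) = 4 - 3 = 1
t(0) = t(2) - t(1) = 3 - 1 = 2

t(0) = 2, t(1) = 1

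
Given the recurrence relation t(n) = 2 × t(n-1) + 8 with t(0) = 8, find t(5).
Computing step by step:
t(0) = 8
t(1) = 2 × 8 + 8 = 24
t(2) = 2 × 24 + 8 = 56
t(3) = 2 × 56 + 8 = 120
t(4) = 2 × 120 + 8 = 248
t(5) = 2 × 248 + 8 = 504

504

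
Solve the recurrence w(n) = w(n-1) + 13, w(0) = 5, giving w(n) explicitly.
Recurrence: w(n) = w(n-1) + 13, initial: w(0) = 5.
Each step adds 13, so w(n) = w(0) + 13n = 13n + 5.

w(n) = 13n + 5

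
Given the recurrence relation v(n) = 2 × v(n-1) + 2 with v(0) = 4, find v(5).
Computing step by step:
v(0) = 4
v(1) = 2 × 4 + 2 = 10
v(2) = 2 × 10 + 2 = 22
v(3) = 2 × 22 + 2 = 46
v(4) = 2 × 46 + 2 = 94
v(5) = 2 × 94 + 2 = 190

190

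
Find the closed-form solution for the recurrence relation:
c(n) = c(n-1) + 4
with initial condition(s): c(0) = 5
Recurrence: c(n) = c(n-1) + 4, initial: c(0) = 5.
Each step adds 4, so c(n) = c(0) + 4n = 4n + 5.

c(n) = 4n + 5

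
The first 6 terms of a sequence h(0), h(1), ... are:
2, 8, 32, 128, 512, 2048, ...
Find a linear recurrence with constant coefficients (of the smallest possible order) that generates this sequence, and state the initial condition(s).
Look for the lowest-order linear relation among consecutive terms.
Observation: each term is 4× the previous.
Check at n=2: 4·8 = 32. ✓

h(n) = 4 × h(n-1), h(0) = 2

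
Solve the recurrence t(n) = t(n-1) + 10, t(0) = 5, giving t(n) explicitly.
Recurrence: t(n) = t(n-1) + 10, initial: t(0) = 5.
Each step adds 10, so t(n) = t(0) + 10n = 10n + 5.

t(n) = 10n + 5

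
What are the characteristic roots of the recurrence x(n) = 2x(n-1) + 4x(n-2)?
Substitute x(n) = rⁿ and divide through by rⁿ⁻²: r² - 2r - 4 = 0
Discriminant: 2² + 4·4 = 20, not a perfect square, so by the quadratic formula r = (2 ± √20)/2.
General solution: x(n) = A·r₁ⁿ + B·r₂ⁿ where r₁,r₂ = (2 ± √20)/2

Characteristic: r² - 2r - 4 = 0, Roots: r = (2 ± √20)/2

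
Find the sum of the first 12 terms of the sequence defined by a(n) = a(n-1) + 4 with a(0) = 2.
Computing the sequence terms: 2, 6, 10, 14, 18, 22, 26, 30, 34, 38, 42, 46
Adding these values together:

288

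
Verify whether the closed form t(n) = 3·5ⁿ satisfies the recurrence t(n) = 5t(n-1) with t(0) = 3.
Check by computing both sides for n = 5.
From the recurrence with t(0) = 3:
  t(0) = 3, t(1) = 15, t(2) = 75, t(3) = 375, t(4) = 1875, t(5) = 9375
  so the recurrence gives t(5) = 9375.
From the proposed closed form t(n) = 3·5ⁿ:
  t(5) = 9375.
Both sides give 9375 at n = 5, and the initial condition(s) match, so the closed form is consistent.

Yes, the closed form is correct.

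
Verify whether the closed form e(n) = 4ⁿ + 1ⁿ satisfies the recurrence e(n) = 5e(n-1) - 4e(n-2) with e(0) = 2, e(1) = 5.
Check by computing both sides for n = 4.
From the recurrence with e(0) = 2, e(1) = 5:
  e(0) = 2, e(1) = 5, e(2) = 17, e(3) = 65, e(4) = 257
  so the recurrence gives e(4) = 257.
From the proposed closed form e(n) = 4ⁿ + 1ⁿ:
  e(4) = 257.
Both sides give 257 at n = 4, and the initial condition(s) match, so the closed form is consistent.

Yes, the closed form is correct.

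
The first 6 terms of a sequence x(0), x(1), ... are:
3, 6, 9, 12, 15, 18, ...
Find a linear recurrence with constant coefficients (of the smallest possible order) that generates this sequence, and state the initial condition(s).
Look for the lowest-order linear relation among consecutive terms.
Observation: consecutive differences are constant (= 3).
Check at n=2: 1·6 + 3 = 9. ✓

x(n) = x(n-1) + 3, x(0) = 3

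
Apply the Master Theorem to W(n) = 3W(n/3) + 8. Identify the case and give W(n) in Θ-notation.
Master Theorem template: W(n) = a·W(n/b) + f(n).
Here: a=3, b=3, f(n)=8
Compute log_b(a) = log_3(3) = 1.
f(n) = 8 = O(n^(1-ε)) with ε = 1. Case 1: W(n) = Θ(n^log_b(a)) = Θ(n).

Case 1: W(n) = Θ(n)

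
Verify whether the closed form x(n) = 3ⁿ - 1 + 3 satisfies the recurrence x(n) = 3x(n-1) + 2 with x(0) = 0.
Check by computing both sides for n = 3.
From the recurrence with x(0) = 0:
  x(0) = 0, x(1) = 2, x(2) = 8, x(3) = 26
  so the recurrence gives x(3) = 26.
From the proposed closed form x(n) = 3ⁿ - 1 + 3:
  x(3) = 29.
The recurrence gives 26 but the closed form gives 29, so the closed form does not satisfy the recurrence.

No, the closed form is incorrect.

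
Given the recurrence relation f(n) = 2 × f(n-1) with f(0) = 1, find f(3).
Computing step by step:
f(0) = 1
f(1) = 2 × 1 = 2
f(2) = 2 × 2 = 4
f(3) = 2 × 4 = 8

8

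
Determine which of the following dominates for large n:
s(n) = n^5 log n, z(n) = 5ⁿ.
Comparing growth rates:
Growth-rate hierarchy: log n ≺ any polynomial ≺ any exponential cⁿ (c>1) ≺ n! ≺ nⁿ.
exponential base 5 dominates polynomial degree 5 (with log factor) asymptotically.

z(n) grows faster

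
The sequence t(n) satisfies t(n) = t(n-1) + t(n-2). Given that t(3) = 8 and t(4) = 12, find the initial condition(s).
Work backwards using t(k) = t(k+2) - t(k+1):
t(2) = t(4) - t(3) = 12 - 8 = 4
t(1) = t(3) - t(2) = 8 - 4 = 4
t(0) = t(2) - t(1) = 4 - 4 = 0

t(0) = 0, t(1) = 4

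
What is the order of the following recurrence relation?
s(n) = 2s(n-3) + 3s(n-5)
The order is the largest lag k for which s(n-k) appears. Here the deepest term is s(n-5), so the order is 5.

Order 5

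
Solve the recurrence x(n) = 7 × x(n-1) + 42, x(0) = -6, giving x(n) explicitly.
Recurrence: x(n) = 7 × x(n-1) + 42, initial: x(0) = -6.
Try x(n) = A·7ⁿ + C. Substituting: A·7ⁿ + C = 7(A·7ⁿ⁻¹ + C) + 42 = A·7ⁿ + 7C + 42, so C = 7C + 42, giving C = -7. Then x(0) = A - 7 = -6 gives A = 1.

x(n) = 7ⁿ - 7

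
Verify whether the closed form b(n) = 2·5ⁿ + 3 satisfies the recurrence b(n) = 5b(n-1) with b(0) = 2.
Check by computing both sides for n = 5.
From the recurrence with b(0) = 2:
  b(0) = 2, b(1) = 10, b(2) = 50, b(3) = 250, b(4) = 1250, b(5) = 6250
  so the recurrence gives b(5) = 6250.
From the proposed closed form b(n) = 2·5ⁿ + 3:
  b(5) = 6253.
The recurrence gives 6250 but the closed form gives 6253, so the closed form does not satisfy the recurrence.

No, the closed form is incorrect.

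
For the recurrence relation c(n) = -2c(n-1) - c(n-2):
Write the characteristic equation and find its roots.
Substitute c(n) = rⁿ and divide through by rⁿ⁻²: r² + 2r + 1 = 0
Factor: (r + 1)² = 0, so r = -1 (double root).
General solution: c(n) = (A + Bn)·(-1)ⁿ

Characteristic: r² + 2r + 1 = 0, Roots: r = -1 (double root)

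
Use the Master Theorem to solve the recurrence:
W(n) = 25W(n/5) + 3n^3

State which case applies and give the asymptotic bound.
Master Theorem template: W(n) = a·W(n/b) + f(n).
Here: a=25, b=5, f(n)=3n^3
Compute log_b(a) = log_5(25) = 2.
f(n) = 3n^3 = Ω(n^(2+ε)) with ε = 1, and the regularity condition holds (a·f(n/b) = (a/b^3)·f(n) with a/b^3 = 5^-1 < 1). Case 3: W(n) = Θ(f(n)) = Θ(n^3).

Case 3: W(n) = Θ(n^3)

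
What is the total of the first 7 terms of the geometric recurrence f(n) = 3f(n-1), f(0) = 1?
Computing the sequence terms: 1, 3, 9, 27, 81, 243, 729
Adding these values together:

1093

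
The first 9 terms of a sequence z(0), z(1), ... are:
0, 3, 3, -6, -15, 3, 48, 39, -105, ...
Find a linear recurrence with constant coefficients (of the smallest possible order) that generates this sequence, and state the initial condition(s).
Look for the lowest-order linear relation among consecutive terms.
Observation: z(n) - 1·z(n-1) - (-3)·z(n-2) = 0 holds for the shown terms, and no order-1 relation z(n) = α·z(n-1) + β fits.
Check at n=3: 1·3 + (-3)·3 = -6. ✓

z(n) = z(n-1) - 3z(n-2), z(0) = 0, z(1) = 3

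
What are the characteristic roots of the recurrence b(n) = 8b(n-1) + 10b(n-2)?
Substitute b(n) = rⁿ and divide through by rⁿ⁻²: r² - 8r - 10 = 0
Discriminant: 8² + 4·10 = 104, not a perfect square, so by the quadratic formula r = (8 ± √104)/2.
General solution: b(n) = A·r₁ⁿ + B·r₂ⁿ where r₁,r₂ = (8 ± √104)/2

Characteristic: r² - 8r - 10 = 0, Roots: r = (8 ± √104)/2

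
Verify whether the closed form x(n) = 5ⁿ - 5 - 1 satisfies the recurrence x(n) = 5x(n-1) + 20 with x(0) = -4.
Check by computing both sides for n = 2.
From the recurrence with x(0) = -4:
  x(0) = -4, x(1) = 0, x(2) = 20
  so the recurrence gives x(2) = 20.
From the proposed closed form x(n) = 5ⁿ - 5 - 1:
  x(2) = 19.
The recurrence gives 20 but the closed form gives 19, so the closed form does not satisfy the recurrence.

No, the closed form is incorrect.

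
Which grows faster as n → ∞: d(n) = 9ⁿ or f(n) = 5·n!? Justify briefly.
Comparing growth rates:
Growth-rate hierarchy: log n ≺ any polynomial ≺ any exponential cⁿ (c>1) ≺ n! ≺ nⁿ.
factorial dominates exponential base 9 asymptotically.

f(n) grows faster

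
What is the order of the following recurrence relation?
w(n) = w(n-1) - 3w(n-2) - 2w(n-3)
The order is the largest lag k for which w(n-k) appears. Here the deepest term is w(n-3), so the order is 3.

Order 3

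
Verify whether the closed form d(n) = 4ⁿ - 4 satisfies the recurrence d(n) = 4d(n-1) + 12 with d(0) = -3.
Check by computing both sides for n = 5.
From the recurrence with d(0) = -3:
  d(0) = -3, d(1) = 0, d(2) = 12, d(3) = 60, d(4) = 252, d(5) = 1020
  so the recurrence gives d(5) = 1020.
From the proposed closed form d(n) = 4ⁿ - 4:
  d(5) = 1020.
Both sides give 1020 at n = 5, and the initial condition(s) match, so the closed form is consistent.

Yes, the closed form is correct.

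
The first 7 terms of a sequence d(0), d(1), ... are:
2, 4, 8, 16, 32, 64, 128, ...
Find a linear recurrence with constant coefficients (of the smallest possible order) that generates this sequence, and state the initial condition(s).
Look for the lowest-order linear relation among consecutive terms.
Observation: each term is 2× the previous.
Check at n=2: 2·4 = 8. ✓

d(n) = 2 × d(n-1), d(0) = 2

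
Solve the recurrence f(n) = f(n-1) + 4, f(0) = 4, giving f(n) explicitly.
Recurrence: f(n) = f(n-1) + 4, initial: f(0) = 4.
Each step adds 4, so f(n) = f(0) + 4n = 4n + 4.

f(n) = 4n + 4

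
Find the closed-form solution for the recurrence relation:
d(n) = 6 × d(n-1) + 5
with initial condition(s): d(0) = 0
Recurrence: d(n) = 6 × d(n-1) + 5, initial: d(0) = 0.
Try d(n) = A·6ⁿ + C. Substituting: A·6ⁿ + C = 6(A·6ⁿ⁻¹ + C) + 5 = A·6ⁿ + 6C + 5, so C = 6C + 5, giving C = -1. Then d(0) = A - 1 = 0 gives A = 1.

d(n) = 6ⁿ - 1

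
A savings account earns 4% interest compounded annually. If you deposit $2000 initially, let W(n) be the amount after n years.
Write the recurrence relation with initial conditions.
Each year the balance grows by 4%, i.e. is multiplied by 1 + 4/100 = 1.04, so W(n) = 1.04 × W(n-1). The initial deposit gives W(0) = 2000.
Unrolling gives the closed form W(n) = 2000 × (1.04)ⁿ.

W(n) = 1.04 × W(n-1), W(0) = 2000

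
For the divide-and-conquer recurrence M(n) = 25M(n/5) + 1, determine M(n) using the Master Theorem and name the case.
Master Theorem template: M(n) = a·M(n/b) + f(n).
Here: a=25, b=5, f(n)=1
Compute log_b(a) = log_5(25) = 2.
f(n) = 1 = O(n^(2-ε)) with ε = 2. Case 1: M(n) = Θ(n^log_b(a)) = Θ(n^2).

Case 1: M(n) = Θ(n^2)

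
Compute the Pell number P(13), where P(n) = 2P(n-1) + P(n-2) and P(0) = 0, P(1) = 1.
Computing the sequence terms:
0, 1, 2, 5, 12, 29, 70, 169, 408, 985, 2378, 5741, 13860, 33461

33461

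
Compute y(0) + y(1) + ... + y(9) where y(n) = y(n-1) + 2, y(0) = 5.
Computing the sequence terms: 5, 7, 9, 11, 13, 15, 17, 19, 21, 23
Adding these values together:

140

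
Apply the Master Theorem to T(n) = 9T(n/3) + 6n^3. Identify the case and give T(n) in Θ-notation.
Master Theorem template: T(n) = a·T(n/b) + f(n).
Here: a=9, b=3, f(n)=6n^3
Compute log_b(a) = log_3(9) = 2.
f(n) = 6n^3 = Ω(n^(2+ε)) with ε = 1, and the regularity condition holds (a·f(n/b) = (a/b^3)·f(n) with a/b^3 = 3^-1 < 1). Case 3: T(n) = Θ(f(n)) = Θ(n^3).

Case 3: T(n) = Θ(n^3)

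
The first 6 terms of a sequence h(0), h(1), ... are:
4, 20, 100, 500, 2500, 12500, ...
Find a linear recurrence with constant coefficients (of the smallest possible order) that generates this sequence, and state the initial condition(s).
Look for the lowest-order linear relation among consecutive terms.
Observation: each term is 5× the previous.
Check at n=2: 5·20 = 100. ✓

h(n) = 5 × h(n-1), h(0) = 4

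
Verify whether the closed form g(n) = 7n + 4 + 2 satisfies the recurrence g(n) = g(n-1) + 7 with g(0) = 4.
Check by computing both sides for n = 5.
From the recurrence with g(0) = 4:
  g(0) = 4, g(1) = 11, g(2) = 18, g(3) = 25, g(4) = 32, g(5) = 39
  so the recurrence gives g(5) = 39.
From the proposed closed form g(n) = 7n + 4 + 2:
  g(5) = 41.
The recurrence gives 39 but the closed form gives 41, so the closed form does not satisfy the recurrence.

No, the closed form is incorrect.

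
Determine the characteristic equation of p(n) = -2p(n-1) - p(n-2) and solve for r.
Substitute p(n) = rⁿ and divide through by rⁿ⁻²: r² + 2r + 1 = 0
Factor: (r + 1)² = 0, so r = -1 (double root).
General solution: p(n) = (A + Bn)·(-1)ⁿ

Characteristic: r² + 2r + 1 = 0, Roots: r = -1 (double root)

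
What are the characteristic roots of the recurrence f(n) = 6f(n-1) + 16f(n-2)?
Substitute f(n) = rⁿ and divide through by rⁿ⁻²: r² - 6r - 16 = 0
Factor: (r - 8)(r + 2) = 0, so r = 8, -2.
General solution: f(n) = A·8ⁿ + B·(-2)ⁿ

Characteristic: r² - 6r - 16 = 0, Roots: r = 8, -2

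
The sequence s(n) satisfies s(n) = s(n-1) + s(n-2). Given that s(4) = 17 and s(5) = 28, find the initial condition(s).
Work backwards using s(k) = s(k+2) - s(k+1):
s(3) = s(5) - s(4) = 28 - 17 = 11
s(2) = s(4) - s(3) = 17 - 11 = 6
s(1) = s(3) - s(2) = 11 - 6 = 5
s(0) = s(2) - s(1) = 6 - 5 = 1

s(0) = 1, s(1) = 5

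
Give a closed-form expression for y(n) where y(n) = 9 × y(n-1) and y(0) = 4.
Recurrence: y(n) = 9 × y(n-1), initial: y(0) = 4.
Each term is 9 times the previous, so this is geometric with ratio 9. After n steps: y(n) = y(0)·9ⁿ = 4·9ⁿ.

y(n) = 4·9ⁿ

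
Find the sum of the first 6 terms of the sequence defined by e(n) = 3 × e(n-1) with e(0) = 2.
Computing the sequence terms: 2, 6, 18, 54, 162, 486
Adding these values together:

728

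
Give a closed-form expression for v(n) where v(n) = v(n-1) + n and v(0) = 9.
Recurrence: v(n) = v(n-1) + n, initial: v(0) = 9.
Telescoping: v(n) = v(0) + Σᵢ₌₁ⁿ i = 9 + n(n+1)/2.

v(n) = n(n+1)/2 + 9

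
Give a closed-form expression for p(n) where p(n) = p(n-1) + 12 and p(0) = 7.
Recurrence: p(n) = p(n-1) + 12, initial: p(0) = 7.
Each step adds 12, so p(n) = p(0) + 12n = 12n + 7.

p(n) = 12n + 7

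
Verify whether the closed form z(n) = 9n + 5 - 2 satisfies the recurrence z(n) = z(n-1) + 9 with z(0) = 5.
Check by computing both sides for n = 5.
From the recurrence with z(0) = 5:
  z(0) = 5, z(1) = 14, z(2) = 23, z(3) = 32, z(4) = 41, z(5) = 50
  so the recurrence gives z(5) = 50.
From the proposed closed form z(n) = 9n + 5 - 2:
  z(5) = 48.
The recurrence gives 50 but the closed form gives 48, so the closed form does not satisfy the recurrence.

No, the closed form is incorrect.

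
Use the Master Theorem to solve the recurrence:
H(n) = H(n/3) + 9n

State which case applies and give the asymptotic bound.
Master Theorem template: H(n) = a·H(n/b) + f(n).
Here: a=1, b=3, f(n)=9n
Compute log_b(a) = log_3(1) = 0.
f(n) = 9n = Ω(n^(0+ε)) with ε = 1, and the regularity condition holds (a·f(n/b) = (a/b^1)·f(n) with a/b^1 = 3^-1 < 1). Case 3: H(n) = Θ(f(n)) = Θ(n).

Case 3: H(n) = Θ(n)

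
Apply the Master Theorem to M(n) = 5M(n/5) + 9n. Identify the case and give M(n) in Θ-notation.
Master Theorem template: M(n) = a·M(n/b) + f(n).
Here: a=5, b=5, f(n)=9n
Compute log_b(a) = log_5(5) = 1.
f(n) = 9n = Θ(n). Case 2: M(n) = Θ(n log n).

Case 2: M(n) = Θ(n log n)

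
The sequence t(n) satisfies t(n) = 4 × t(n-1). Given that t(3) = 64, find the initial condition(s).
In general t(n) = 4ⁿ · t(0). At n = 3: t(0) = t(3) / 4^3 = 64 / 64 = 1.

t(0) = 1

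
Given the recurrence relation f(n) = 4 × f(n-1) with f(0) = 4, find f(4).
Computing step by step:
f(0) = 4
f(1) = 4 × 4 = 16
f(2) = 4 × 16 = 64
f(3) = 4 × 64 = 256
f(4) = 4 × 256 = 1024

1024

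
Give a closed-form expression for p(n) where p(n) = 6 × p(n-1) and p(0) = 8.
Recurrence: p(n) = 6 × p(n-1), initial: p(0) = 8.
Each term is 6 times the previous, so this is geometric with ratio 6. After n steps: p(n) = p(0)·6ⁿ = 8·6ⁿ.

p(n) = 8·6ⁿ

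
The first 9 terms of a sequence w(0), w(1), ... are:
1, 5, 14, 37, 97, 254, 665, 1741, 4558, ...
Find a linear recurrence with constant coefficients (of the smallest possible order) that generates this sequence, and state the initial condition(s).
Look for the lowest-order linear relation among consecutive terms.
Observation: w(n) - 3·w(n-1) - (-1)·w(n-2) = 0 holds for the shown terms, and no order-1 relation w(n) = α·w(n-1) + β fits.
Check at n=3: 3·14 + (-1)·5 = 37. ✓

w(n) = 3w(n-1) - w(n-2), w(0) = 1, w(1) = 5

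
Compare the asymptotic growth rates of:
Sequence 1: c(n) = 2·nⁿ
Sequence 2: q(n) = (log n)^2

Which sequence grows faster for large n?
Comparing growth rates:
Growth-rate hierarchy: log n ≺ any polynomial ≺ any exponential cⁿ (c>1) ≺ n! ≺ nⁿ.
super-exponential nⁿ dominates polylogarithmic (log n)^2 asymptotically.

c(n) grows faster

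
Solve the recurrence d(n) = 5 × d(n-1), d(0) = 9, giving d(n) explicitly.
Recurrence: d(n) = 5 × d(n-1), initial: d(0) = 9.
Each term is 5 times the previous, so this is geometric with ratio 5. After n steps: d(n) = d(0)·5ⁿ = 9·5ⁿ.

d(n) = 9·5ⁿ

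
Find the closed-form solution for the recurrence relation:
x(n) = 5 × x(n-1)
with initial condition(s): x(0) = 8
Recurrence: x(n) = 5 × x(n-1), initial: x(0) = 8.
Each term is 5 times the previous, so this is geometric with ratio 5. After n steps: x(n) = x(0)·5ⁿ = 8·5ⁿ.

x(n) = 8·5ⁿ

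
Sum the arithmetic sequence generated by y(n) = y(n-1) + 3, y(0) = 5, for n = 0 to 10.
Computing the sequence terms: 5, 8, 11, 14, 17, 20, 23, 26, 29, 32, 35
Adding these values together:

220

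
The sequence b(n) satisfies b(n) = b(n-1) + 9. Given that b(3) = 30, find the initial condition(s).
b(3) = b(0) + 3·9, so b(0) = 30 - 27 = 3.

b(0) = 3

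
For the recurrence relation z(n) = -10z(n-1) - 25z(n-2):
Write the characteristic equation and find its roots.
Substitute z(n) = rⁿ and divide through by rⁿ⁻²: r² + 10r + 25 = 0
Factor: (r + 5)² = 0, so r = -5 (double root).
General solution: z(n) = (A + Bn)·(-5)ⁿ

Characteristic: r² + 10r + 25 = 0, Roots: r = -5 (double root)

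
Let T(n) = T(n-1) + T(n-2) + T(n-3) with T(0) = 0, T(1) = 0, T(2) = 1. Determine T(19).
Computing the sequence terms:
0, 0, 1, 1, 2, 4, 7, 13, 24, 44, 81, 149, 274, 504, 927, 1705, 3136, 5768, 10609, 19513

19513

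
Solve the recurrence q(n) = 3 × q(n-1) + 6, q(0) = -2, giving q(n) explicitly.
Recurrence: q(n) = 3 × q(n-1) + 6, initial: q(0) = -2.
Try q(n) = A·3ⁿ + C. Substituting: A·3ⁿ + C = 3(A·3ⁿ⁻¹ + C) + 6 = A·3ⁿ + 3C + 6, so C = 3C + 6, giving C = -3. Then q(0) = A - 3 = -2 gives A = 1.

q(n) = 3ⁿ - 3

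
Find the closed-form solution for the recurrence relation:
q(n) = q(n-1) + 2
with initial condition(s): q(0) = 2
Recurrence: q(n) = q(n-1) + 2, initial: q(0) = 2.
Each step adds 2, so q(n) = q(0) + 2n = 2n + 2.

q(n) = 2n + 2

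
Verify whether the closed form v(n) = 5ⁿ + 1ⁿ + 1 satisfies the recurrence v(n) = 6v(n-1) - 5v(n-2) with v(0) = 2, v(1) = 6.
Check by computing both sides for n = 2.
From the recurrence with v(0) = 2, v(1) = 6:
  v(0) = 2, v(1) = 6, v(2) = 26
  so the recurrence gives v(2) = 26.
From the proposed closed form v(n) = 5ⁿ + 1ⁿ + 1:
  v(2) = 27.
The recurrence gives 26 but the closed form gives 27, so the closed form does not satisfy the recurrence.

No, the closed form is incorrect.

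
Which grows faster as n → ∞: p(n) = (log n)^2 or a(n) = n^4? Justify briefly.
Comparing growth rates:
Growth-rate hierarchy: log n ≺ any polynomial ≺ any exponential cⁿ (c>1) ≺ n! ≺ nⁿ.
polynomial degree 4 dominates polylogarithmic (log n)^2 asymptotically.

a(n) grows faster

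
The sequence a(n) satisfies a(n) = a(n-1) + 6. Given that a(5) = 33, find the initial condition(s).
a(5) = a(0) + 5·6, so a(0) = 33 - 30 = 3.

a(0) = 3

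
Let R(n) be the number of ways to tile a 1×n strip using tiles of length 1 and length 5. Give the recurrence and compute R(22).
Condition on the last tile: it has length 1 (leaving a 1×(n-1) strip) or length 5 (leaving a 1×(n-5) strip), so R(n) = R(n-1) + R(n-5) (order-5 linear recurrence).
For 0 ≤ i < 5 only unit tiles fit, so R(i) = 1.
Iterating the recurrence: R(5) = 2, R(6) = 3, R(7) = 4, R(8) = 5, R(9) = 6, R(10) = 8, R(11) = 11, R(12) = 15, R(13) = 20, R(14) = 26, R(15) = 34, R(16) = 45, R(17) = 60, R(18) = 80, R(19) = 106, R(20) = 140, R(21) = 185, R(22) = 245.

R(n) = R(n-1) + R(n-5), with R(i) = 1 for 0 ≤ i < 5; R(22) = 245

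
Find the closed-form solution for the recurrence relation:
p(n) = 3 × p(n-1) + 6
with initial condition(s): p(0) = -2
Recurrence: p(n) = 3 × p(n-1) + 6, initial: p(0) = -2.
Try p(n) = A·3ⁿ + C. Substituting: A·3ⁿ + C = 3(A·3ⁿ⁻¹ + C) + 6 = A·3ⁿ + 3C + 6, so C = 3C + 6, giving C = -3. Then p(0) = A - 3 = -2 gives A = 1.

p(n) = 3ⁿ - 3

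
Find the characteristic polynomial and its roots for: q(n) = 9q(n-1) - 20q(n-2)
Substitute q(n) = rⁿ and divide through by rⁿ⁻²: r² - 9r + 20 = 0
Factor: (r - 4)(r - 5) = 0, so r = 4, 5.
General solution: q(n) = A·4ⁿ + B·5ⁿ

Characteristic: r² - 9r + 20 = 0, Roots: r = 4, 5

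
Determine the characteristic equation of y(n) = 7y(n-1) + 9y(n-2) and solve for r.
Substitute y(n) = rⁿ and divide through by rⁿ⁻²: r² - 7r - 9 = 0
Discriminant: 7² + 4·9 = 85, not a perfect square, so by the quadratic formula r = (7 ± √85)/2.
General solution: y(n) = A·r₁ⁿ + B·r₂ⁿ where r₁,r₂ = (7 ± √85)/2

Characteristic: r² - 7r - 9 = 0, Roots: r = (7 ± √85)/2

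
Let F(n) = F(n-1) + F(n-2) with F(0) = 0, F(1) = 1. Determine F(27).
Computing the sequence terms:
0, 1, 1, 2, 3, 5, 8, 13, 21, 34, 55, 89, 144, 233, 377, 610, 987, 1597, 2584, 4181, 6765, 10946, 17711, 28657, 46368, 75025, 121393, 196418

196418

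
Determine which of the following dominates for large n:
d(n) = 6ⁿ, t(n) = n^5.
Comparing growth rates:
Growth-rate hierarchy: log n ≺ any polynomial ≺ any exponential cⁿ (c>1) ≺ n! ≺ nⁿ.
exponential base 6 dominates polynomial degree 5 asymptotically.

d(n) grows faster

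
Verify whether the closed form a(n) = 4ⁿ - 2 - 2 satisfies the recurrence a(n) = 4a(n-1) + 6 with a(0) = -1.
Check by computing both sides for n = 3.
From the recurrence with a(0) = -1:
  a(0) = -1, a(1) = 2, a(2) = 14, a(3) = 62
  so the recurrence gives a(3) = 62.
From the proposed closed form a(n) = 4ⁿ - 2 - 2:
  a(3) = 60.
The recurrence gives 62 but the closed form gives 60, so the closed form does not satisfy the recurrence.

No, the closed form is incorrect.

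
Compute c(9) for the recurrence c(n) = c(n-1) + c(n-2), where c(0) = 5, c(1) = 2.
Computing the sequence terms:
5, 2, 7, 9, 16, 25, 41, 66, 107, 173

173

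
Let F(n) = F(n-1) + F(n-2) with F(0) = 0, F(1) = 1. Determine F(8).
Computing the sequence terms:
0, 1, 1, 2, 3, 5, 8, 13, 21

21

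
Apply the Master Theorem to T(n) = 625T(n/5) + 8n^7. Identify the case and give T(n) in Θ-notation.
Master Theorem template: T(n) = a·T(n/b) + f(n).
Here: a=625, b=5, f(n)=8n^7
Compute log_b(a) = log_5(625) = 4.
f(n) = 8n^7 = Ω(n^(4+ε)) with ε = 3, and the regularity condition holds (a·f(n/b) = (a/b^7)·f(n) with a/b^7 = 5^-3 < 1). Case 3: T(n) = Θ(f(n)) = Θ(n^7).

Case 3: T(n) = Θ(n^7)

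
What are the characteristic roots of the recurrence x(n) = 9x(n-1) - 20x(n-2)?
Substitute x(n) = rⁿ and divide through by rⁿ⁻²: r² - 9r + 20 = 0
Factor: (r - 5)(r - 4) = 0, so r = 5, 4.
General solution: x(n) = A·5ⁿ + B·4ⁿ

Characteristic: r² - 9r + 20 = 0, Roots: r = 5, 4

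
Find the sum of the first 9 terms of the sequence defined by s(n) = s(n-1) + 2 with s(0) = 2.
Computing the sequence terms: 2, 4, 6, 8, 10, 12, 14, 16, 18
Adding these values together:

90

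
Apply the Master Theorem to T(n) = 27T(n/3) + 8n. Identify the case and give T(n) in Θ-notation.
Master Theorem template: T(n) = a·T(n/b) + f(n).
Here: a=27, b=3, f(n)=8n
Compute log_b(a) = log_3(27) = 3.
f(n) = 8n = O(n^(3-ε)) with ε = 2. Case 1: T(n) = Θ(n^log_b(a)) = Θ(n^3).

Case 1: T(n) = Θ(n^3)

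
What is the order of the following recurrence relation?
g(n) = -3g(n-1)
The order is the largest lag k for which g(n-k) appears. Here the deepest term is g(n-1), so the order is 1.

Order 1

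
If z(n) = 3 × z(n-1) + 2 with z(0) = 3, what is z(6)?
Computing step by step:
z(0) = 3
z(1) = 3 × 3 + 2 = 11
z(2) = 3 × 11 + 2 = 35
z(3) = 3 × 35 + 2 = 107
z(4) = 3 × 107 + 2 = 323
z(5) = 3 × 323 + 2 = 971
z(6) = 3 × 971 + 2 = 2915

2915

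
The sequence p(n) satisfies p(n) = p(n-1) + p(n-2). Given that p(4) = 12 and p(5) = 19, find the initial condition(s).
Work backwards using p(k) = p(k+2) - p(k+1):
p(3) = p(5) - p(4) = 19 - 12 = 7
p(2) = p(4) - p(3) = 12 - 7 = 5
p(1) = p(3) - p(2) = 7 - 5 = 2
p(0) = p(2) - p(1) = 5 - 2 = 3

p(0) = 3, p(1) = 2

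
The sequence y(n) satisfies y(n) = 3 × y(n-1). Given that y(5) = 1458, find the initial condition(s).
In general y(n) = 3ⁿ · y(0). At n = 5: y(0) = y(5) / 3^5 = 1458 / 243 = 6.

y(0) = 6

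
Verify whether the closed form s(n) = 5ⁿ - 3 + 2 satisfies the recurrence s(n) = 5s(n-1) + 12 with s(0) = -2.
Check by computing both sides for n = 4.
From the recurrence with s(0) = -2:
  s(0) = -2, s(1) = 2, s(2) = 22, s(3) = 122, s(4) = 622
  so the recurrence gives s(4) = 622.
From the proposed closed form s(n) = 5ⁿ - 3 + 2:
  s(4) = 624.
The recurrence gives 622 but the closed form gives 624, so the closed form does not satisfy the recurrence.

No, the closed form is incorrect.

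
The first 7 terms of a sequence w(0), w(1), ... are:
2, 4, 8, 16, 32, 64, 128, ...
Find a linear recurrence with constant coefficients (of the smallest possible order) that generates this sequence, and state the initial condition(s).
Look for the lowest-order linear relation among consecutive terms.
Observation: each term is 2× the previous.
Check at n=2: 2·4 = 8. ✓

w(n) = 2 × w(n-1), w(0) = 2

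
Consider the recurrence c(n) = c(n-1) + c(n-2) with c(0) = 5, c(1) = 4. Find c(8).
Computing the sequence terms:
5, 4, 9, 13, 22, 35, 57, 92, 149

149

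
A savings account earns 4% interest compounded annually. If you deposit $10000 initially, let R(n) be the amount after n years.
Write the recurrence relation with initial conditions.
Each year the balance grows by 4%, i.e. is multiplied by 1 + 4/100 = 1.04, so R(n) = 1.04 × R(n-1). The initial deposit gives R(0) = 10000.
Unrolling gives the closed form R(n) = 10000 × (1.04)ⁿ.

R(n) = 1.04 × R(n-1), R(0) = 10000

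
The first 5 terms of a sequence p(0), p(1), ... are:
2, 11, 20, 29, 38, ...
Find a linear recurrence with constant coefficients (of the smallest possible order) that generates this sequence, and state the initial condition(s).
Look for the lowest-order linear relation among consecutive terms.
Observation: consecutive differences are constant (= 9).
Check at n=2: 1·11 + 9 = 20. ✓

p(n) = p(n-1) + 9, p(0) = 2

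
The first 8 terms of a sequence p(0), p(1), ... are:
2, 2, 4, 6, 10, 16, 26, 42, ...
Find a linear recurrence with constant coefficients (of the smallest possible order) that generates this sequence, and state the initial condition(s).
Look for the lowest-order linear relation among consecutive terms.
Observation: p(n) - 1·p(n-1) - (1)·p(n-2) = 0 holds for the shown terms, and no order-1 relation p(n) = α·p(n-1) + β fits.
Check at n=3: 1·4 + (1)·2 = 6. ✓

p(n) = p(n-1) + p(n-2), p(0) = 2, p(1) = 2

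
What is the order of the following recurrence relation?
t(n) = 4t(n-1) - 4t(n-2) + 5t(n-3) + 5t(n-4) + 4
The order is the largest lag k for which t(n-k) appears. Here the deepest term is t(n-4) (the 4 term is non-homogeneous and does not affect the order), so the order is 4.

Order 4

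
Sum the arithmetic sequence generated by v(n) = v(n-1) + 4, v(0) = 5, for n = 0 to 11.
Computing the sequence terms: 5, 9, 13, 17, 21, 25, 29, 33, 37, 41, 45, 49
Adding these values together:

324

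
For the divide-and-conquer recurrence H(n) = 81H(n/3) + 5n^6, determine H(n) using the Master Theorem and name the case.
Master Theorem template: H(n) = a·H(n/b) + f(n).
Here: a=81, b=3, f(n)=5n^6
Compute log_b(a) = log_3(81) = 4.
f(n) = 5n^6 = Ω(n^(4+ε)) with ε = 2, and the regularity condition holds (a·f(n/b) = (a/b^6)·f(n) with a/b^6 = 3^-2 < 1). Case 3: H(n) = Θ(f(n)) = Θ(n^6).

Case 3: H(n) = Θ(n^6)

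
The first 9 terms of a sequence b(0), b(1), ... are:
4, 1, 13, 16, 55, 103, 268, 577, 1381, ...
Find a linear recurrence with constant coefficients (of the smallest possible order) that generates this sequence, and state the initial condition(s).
Look for the lowest-order linear relation among consecutive terms.
Observation: b(n) - 1·b(n-1) - (3)·b(n-2) = 0 holds for the shown terms, and no order-1 relation b(n) = α·b(n-1) + β fits.
Check at n=3: 1·13 + (3)·1 = 16. ✓

b(n) = b(n-1) + 3b(n-2), b(0) = 4, b(1) = 1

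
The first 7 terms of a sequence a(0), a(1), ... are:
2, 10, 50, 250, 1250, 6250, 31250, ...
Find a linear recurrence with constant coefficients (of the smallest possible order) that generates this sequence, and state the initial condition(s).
Look for the lowest-order linear relation among consecutive terms.
Observation: each term is 5× the previous.
Check at n=2: 5·10 = 50. ✓

a(n) = 5 × a(n-1), a(0) = 2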